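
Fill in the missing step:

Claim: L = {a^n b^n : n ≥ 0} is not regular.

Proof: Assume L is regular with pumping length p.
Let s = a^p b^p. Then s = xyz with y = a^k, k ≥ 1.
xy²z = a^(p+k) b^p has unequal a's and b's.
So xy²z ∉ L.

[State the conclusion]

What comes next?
This contradicts the pumping lemma for regular languages,
which guarantees xy^i z ∈ L for all i ≥ 0.

Since our assumption that L is regular leads to a contradiction,
we conclude that L = {a^n b^n : n ≥ 0} is NOT regular. ∎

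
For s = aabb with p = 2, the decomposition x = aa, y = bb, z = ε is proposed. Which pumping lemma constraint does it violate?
Violated: |xy| ≤ p

The decomposition x = aa, y = bb, z = ε for s = aabb with p = 2
violates the constraint: |xy| ≤ p

|xy| = |aabb| = 4 > 2 = p. The decomposition puts too many characters in xy.

Pumping lemma constraints:
1. xyz = s (decomposition is valid)
2. |xy| ≤ p
3. |y| > 0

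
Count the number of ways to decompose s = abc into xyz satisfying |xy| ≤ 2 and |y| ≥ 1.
3

For s = 'abc' with pumping length p = 2:

Constraints: |xy| ≤ 2, |y| > 0

Valid decompositions (|xy| ≤ p, |y| ≥ 1):
  • x='', y='a', z='bc'
  • x='a', y='b', z='c'
  • x='', y='ab', z='c'

Total count: 3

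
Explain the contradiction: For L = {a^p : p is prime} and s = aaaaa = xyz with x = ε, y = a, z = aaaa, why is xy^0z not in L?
xy⁰z = aaaa ∉ L

Pumping with i = 0 replaces y = a by y⁰ = ε:
- Original: s = xyz = aaaaa; aaaaa has length 5, which is prime, so it is in L
- Pumped: xy⁰z = ε · ε · aaaa = aaaa
- aaaa has length 4 = 2 × 2, which is not prime, so it is not in L

The pumping lemma would require xy⁰z ∈ L, so this decomposition yields a contradiction.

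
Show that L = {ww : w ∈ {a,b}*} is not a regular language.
Assume for contradiction that L is regular, and let p ≥ 1 be the pumping length given by the pumping lemma.
Choose s = a^p b a^p b. Then s ∈ L (take w = a^p b) and |s| = 2p + 2 ≥ p.
By the pumping lemma, s = xyz for some x, y, z with |xy| ≤ p, |y| ≥ 1, and xy^i z ∈ L for every i ≥ 0.
Since |xy| ≤ p and the first p symbols of s are all a's, y = a^k for some k with 1 ≤ k ≤ p.

Take i = 2: t = xy²z = a^(p + k) b a^p b.
Suppose t = uu for some string u. The string t contains exactly two b's and ends in b, so u contains exactly one b and ends in b; hence u = a^j b for some j, and uu = a^j b a^j b. Comparing with t = a^(p + k) b a^p b forces j = p + k (first block) and j = p (second block), which is impossible since k ≥ 1. So t ∉ L.

This contradicts the pumping lemma, which requires xy^i z ∈ L for all i ≥ 0.
Hence L = {ww : w ∈ {a,b}*} is not regular. ∎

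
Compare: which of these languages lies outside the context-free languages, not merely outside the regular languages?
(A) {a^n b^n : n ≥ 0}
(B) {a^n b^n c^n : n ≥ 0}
(B) {a^n b^n c^n : n ≥ 0}

(B) {a^n b^n c^n : n ≥ 0} requires the CFL pumping lemma.

- {a^n b^n : n ≥ 0} is context-free (but not regular)
  • Can be shown non-regular with the regular pumping lemma
  • After pumping, the number of a's and b's become unequal

- {a^n b^n c^n : n ≥ 0} is NOT context-free
  • Requires the CFL pumping lemma to prove
  • Cannot maintain three equal counts simultaneously

The CFL pumping lemma is "stronger" in that it can prove non-membership
in the larger class of context-free languages.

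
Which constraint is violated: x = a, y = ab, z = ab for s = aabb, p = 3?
Violated: xyz = s

The decomposition x = a, y = ab, z = ab for s = aabb with p = 3
violates the constraint: xyz = s

xyz = 'a' + 'ab' + 'ab' = 'aabab' ≠ 'aabb' = s. The decomposition doesn't reconstruct s.

Pumping lemma constraints:
1. xyz = s (decomposition is valid)
2. |xy| ≤ p
3. |y| > 0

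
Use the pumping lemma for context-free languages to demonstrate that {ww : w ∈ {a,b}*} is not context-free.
Assume for contradiction that L is context-free, and let p ≥ 1 be the pumping length given by the pumping lemma for CFLs.
Choose s = a^p b^p a^p b^p. Then s ∈ L (take w = a^p b^p) and |s| = 4p ≥ p.
By the CFL pumping lemma, s = uvxyz for some u, v, x, y, z with |vxy| ≤ p, |vy| ≥ 1, and uv^i xy^i z ∈ L for every i ≥ 0.

Write s as four blocks A₁ B₁ A₂ B₂ with A₁ = A₂ = a^p and B₁ = B₂ = b^p. Since |vxy| ≤ p, the window vxy lies inside at most two adjacent blocks. Take i = 0 and let t = uxz, so |t| = 4p − |vy| with 1 ≤ |vy| ≤ p. If |t| is odd, t ∉ L immediately, so assume |vy| is even (hence |vy| ≥ 2) and |t|/2 = 2p − |vy|/2, which satisfies p ≤ |t|/2 ≤ 2p − 1.

Case 1 (vxy inside A₁B₁): t = a^(p−j) b^(p−l) a^p b^p with j + l = |vy|. The second half of t has length < 2p, so it is a suffix of the trailing a^p b^p and ends in b; the first half is a^(p−j) b^(p−l) a^((j+l)/2), which ends in a because (j+l)/2 ≥ 1. The halves differ, so t ∉ L.

Case 2 (vxy inside B₁A₂, straddling the middle): t = a^p b^(p−j) a^(p−l) b^p with j + l = |vy|. If t = ww, then w is a prefix of t of length ≥ p, so w begins with a^p; and w is a suffix of t of length ≥ p, so w ends with b^p. That forces |w| ≥ 2p, contradicting |w| = |t|/2 ≤ 2p − 1. So t ∉ L.

Case 3 (vxy inside A₂B₂): t = a^p b^p a^(p−j) b^(p−l) with j + l = |vy|. The first half of t is a prefix of a^p b^p, so it begins with a; the second half is b^((j+l)/2) a^(p−j) b^(p−l), which begins with b. The halves differ, so t ∉ L.

In every case uv⁰xy⁰z = uxz ∉ L.

This contradicts the CFL pumping lemma, which requires uv^i xy^i z ∈ L for all i ≥ 0.
Hence L = {ww : w ∈ {a,b}*} is not context-free. ∎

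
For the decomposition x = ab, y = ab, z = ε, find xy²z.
ababab

Given x = 'ab', y = 'ab', z = '' and i = 2:

xy^2z = x + y·y·...·y (2 times) + z
       = 'ab' + 'ab'^2 + ''
       = 'ab' + 'abab' + ''
       = 'ababab'

The pumped string is 'ababab' with length 6.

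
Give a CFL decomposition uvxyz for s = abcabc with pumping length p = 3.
u='ab', v='c', x='a', y='b', z='c'

For s = abcabc with pumping length p = 3:

One valid decomposition:
- u = 'ab'
- v = 'c'
- x = 'a'
- y = 'b'
- z = 'c'

Verification:
- uvxyz = 'ab' + 'c' + 'a' + 'b' + 'c' = abcabc ✓
- |vxy| = |'cab'| = 3 ≤ 3 ✓
- |vy| = |'cb'| = 2 > 0 ✓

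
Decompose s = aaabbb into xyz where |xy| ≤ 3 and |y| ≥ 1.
x = '', y = 'aaa', z = 'bbb'

For s = aaabbb and p = 3, one valid decomposition is:
- x = '' (length 0)
- y = 'aaa' (length 3)
- z = 'bbb' (length 3)

Verification:
- xyz = '' + 'aaa' + 'bbb' = aaabbb ✓
- |xy| = 3 ≤ 3 ✓
- |y| = 3 > 0 ✓

All pumping lemma constraints are satisfied.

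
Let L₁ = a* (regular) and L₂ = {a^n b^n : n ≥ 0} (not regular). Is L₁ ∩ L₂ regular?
Yes — L₁ ∩ L₂ is regular.

A string of a* contains no b's, and the only string of {a^n b^n} with no b's is ε (n = 0). So L₁ ∩ L₂ = {ε}, a finite language, which is regular.

Note that the bare facts "L₁ regular, L₂ non-regular" do not settle the question by themselves: the closure of regular languages under ∪, ∩, complement and difference applies only when BOTH operands are regular. With a non-regular operand the result can come out regular or non-regular depending on the specific languages, so one has to work out L₁ ∩ L₂ for this particular pair, as above.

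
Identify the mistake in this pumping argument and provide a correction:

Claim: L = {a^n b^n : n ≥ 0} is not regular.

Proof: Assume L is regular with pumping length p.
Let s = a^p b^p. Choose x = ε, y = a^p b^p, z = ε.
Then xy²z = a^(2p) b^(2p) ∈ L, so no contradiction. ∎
Error: The decomposition violates |xy| ≤ p. With y = a^p b^p, |xy| = |y| = 2p > p. (The proof also miscomputes xy²z, which would be a^p b^p a^p b^p rather than a^(2p) b^(2p), and it wrongly treats one harmless decomposition as settling the matter — the prover does not get to choose the decomposition.)

Correction: The pumping lemma requires |xy| ≤ p, and the argument must handle every decomposition satisfying |xy| ≤ p, |y| ≥ 1. Since s starts with p a's, any such y consists only of a's, say y = a^k with k ≥ 1. Then xy²z = a^(p+k) b^p has unequal numbers of a's and b's, so xy²z ∉ L — the required contradiction.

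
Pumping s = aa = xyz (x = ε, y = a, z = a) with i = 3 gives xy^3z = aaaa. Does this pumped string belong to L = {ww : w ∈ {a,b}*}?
Yes

xy³z = ε · aaa · a = aaaa.
aaaa splits into halves aa · aa, which are equal, so it is in L (w = aa).
(A single pumped string landing in L is not a contradiction by itself; a non-regularity proof needs some i for which xy^i z ∉ L, for every admissible decomposition.)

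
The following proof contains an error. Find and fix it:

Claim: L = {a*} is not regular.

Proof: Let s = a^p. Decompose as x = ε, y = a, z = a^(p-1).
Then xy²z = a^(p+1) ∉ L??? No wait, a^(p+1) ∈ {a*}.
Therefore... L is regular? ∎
Error: The proof attempts to show a*  is not regular, but a* IS regular!

Correction: a* is a regular language (recognized by a simple DFA with one accepting state and self-loop on 'a'). The pumping lemma can only prove non-regularity, not regularity. For regular languages, pumping always works.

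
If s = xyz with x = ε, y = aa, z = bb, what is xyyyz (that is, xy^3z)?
aaaaaabb

Given x = '', y = 'aa', z = 'bb' and i = 3:

xy^3z = x + y·y·...·y (3 times) + z
       = '' + 'aa'^3 + 'bb'
       = '' + 'aaaaaa' + 'bb'
       = 'aaaaaabb'

The pumped string is 'aaaaaabb' with length 8.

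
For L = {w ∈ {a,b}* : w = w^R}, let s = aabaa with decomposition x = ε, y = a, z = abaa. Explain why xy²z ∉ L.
xy²z = aaabaa ∉ L

Pumping with i = 2 replaces y = a by y² = aa:
- Original: s = xyz = aabaa; aabaa reversed is aabaa, the same string, so it is a palindrome and is in L
- Pumped: xy²z = ε · aa · abaa = aaabaa
- aaabaa reversed is aabaaa ≠ aaabaa, so it is not a palindrome and is not in L

The pumping lemma would require xy²z ∈ L, so this decomposition yields a contradiction.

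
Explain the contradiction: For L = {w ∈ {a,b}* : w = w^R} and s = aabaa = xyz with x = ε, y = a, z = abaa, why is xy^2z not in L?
xy²z = aaabaa ∉ L

Pumping with i = 2 replaces y = a by y² = aa:
- Original: s = xyz = aabaa; aabaa reversed is aabaa, the same string, so it is a palindrome and is in L
- Pumped: xy²z = ε · aa · abaa = aaabaa
- aaabaa reversed is aabaaa ≠ aaabaa, so it is not a palindrome and is not in L

The pumping lemma would require xy²z ∈ L, so this decomposition yields a contradiction.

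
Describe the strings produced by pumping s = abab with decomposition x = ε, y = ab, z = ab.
{xy^i z : i ≥ 0} = {(ab)^(i+1) : i ≥ 0} = {ab, abab, ababab, ...}

With x = ε, y = ab, z = ab: Pumping 'ab' gives strings of alternating a's and b's.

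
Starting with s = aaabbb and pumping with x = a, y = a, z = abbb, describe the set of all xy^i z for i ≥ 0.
{xy^i z : i ≥ 0} = {a^(2+i) b^3 : i ≥ 0} = {aabbb, aaabbb, aaaabbb, ...}

With x = a, y = a, z = abbb: Starting with aaabbb and pumping the second 'a', we get strings with 2+i a's followed by 3 b's for i = 0, 1, 2, ...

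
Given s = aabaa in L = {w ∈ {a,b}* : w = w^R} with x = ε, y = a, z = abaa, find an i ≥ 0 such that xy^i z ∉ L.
i = 0

xy⁰z = ε · ε · abaa = abaa; abaa reversed is aaba ≠ abaa, so it is not a palindrome and is not in L.
(Other choices also work, e.g. i = 2, 3; only i = 1 is guaranteed to stay in L since xy¹z = s.)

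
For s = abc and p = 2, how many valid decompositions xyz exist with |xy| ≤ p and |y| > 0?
3

For s = 'abc' with pumping length p = 2:

Constraints: |xy| ≤ 2, |y| > 0

Valid decompositions (|xy| ≤ p, |y| ≥ 1):
  • x='', y='a', z='bc'
  • x='a', y='b', z='c'
  • x='', y='ab', z='c'

Total count: 3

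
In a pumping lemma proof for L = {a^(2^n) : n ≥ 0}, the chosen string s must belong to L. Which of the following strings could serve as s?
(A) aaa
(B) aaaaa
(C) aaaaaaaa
(C) aaaaaaaa

The pumping lemma is applied to a string s that lies in L, so first check membership of each option:
- (A) aaa has length 3, strictly between 2^1 = 2 and 2^2 = 4, so it is not in L ✗
- (B) aaaaa has length 5, strictly between 2^2 = 4 and 2^3 = 8, so it is not in L ✗
- (C) aaaaaaaa has length 8 = 2^3, so it is in L ✓

Only (C) aaaaaaaa is in L, so it is the only candidate that could play the role of s.
(In a complete proof one picks s in terms of the pumping length p so that |s| ≥ p is guaranteed; a fixed string like aaaaaaaa illustrates the shape of such an s.)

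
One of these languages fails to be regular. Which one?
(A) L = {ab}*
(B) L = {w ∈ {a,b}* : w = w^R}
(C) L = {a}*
(B) {w ∈ {a,b}* : w = w^R}

(B) L = {w ∈ {a,b}* : w = w^R} is NOT regular.

The pumping lemma can be used to prove this:
After pumping, the string is no longer symmetric

The other languages are regular because they can be recognized by finite automata.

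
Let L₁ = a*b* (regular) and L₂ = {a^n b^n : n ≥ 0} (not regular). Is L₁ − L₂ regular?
No — L₁ − L₂ is not regular.

a*b* − {a^n b^n} = {a^n b^m : n ≠ m}. If this were regular, then its complement intersected with a*b*, namely {a^n b^n : n ≥ 0}, would be regular too (closure under complement and intersection) — contradiction. So L₁ − L₂ is not regular.

Note that the bare facts "L₁ regular, L₂ non-regular" do not settle the question by themselves: the closure of regular languages under ∪, ∩, complement and difference applies only when BOTH operands are regular. With a non-regular operand the result can come out regular or non-regular depending on the specific languages, so one has to work out L₁ − L₂ for this particular pair, as above.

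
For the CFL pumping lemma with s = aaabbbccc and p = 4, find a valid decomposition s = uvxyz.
u='aa', v='a', x='bb', y='b', z='ccc'

For s = aaabbbccc with pumping length p = 4:

One valid decomposition:
- u = 'aa'
- v = 'a'
- x = 'bb'
- y = 'b'
- z = 'ccc'

Verification:
- uvxyz = 'aa' + 'a' + 'bb' + 'b' + 'ccc' = aaabbbccc ✓
- |vxy| = |'abbb'| = 4 ≤ 4 ✓
- |vy| = |'ab'| = 2 > 0 ✓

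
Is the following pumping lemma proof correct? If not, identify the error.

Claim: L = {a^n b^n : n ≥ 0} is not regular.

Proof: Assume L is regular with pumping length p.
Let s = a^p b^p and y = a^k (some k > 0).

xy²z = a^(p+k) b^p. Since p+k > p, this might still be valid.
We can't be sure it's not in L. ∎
The proof is INCORRECT.

Error: The conclusion is wrong.
xy²z = a^(p+k) b^p is definitely NOT in L because the number of a's (p+k) ≠ number of b's (p).
The proof incorrectly doubts what is actually a valid contradiction.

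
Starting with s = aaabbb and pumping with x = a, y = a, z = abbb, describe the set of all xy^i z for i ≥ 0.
{xy^i z : i ≥ 0} = {a^(2+i) b^3 : i ≥ 0} = {aabbb, aaabbb, aaaabbb, ...}

With x = a, y = a, z = abbb: Starting with aaabbb and pumping the second 'a', we get strings with 2+i a's followed by 3 b's for i = 0, 1, 2, ...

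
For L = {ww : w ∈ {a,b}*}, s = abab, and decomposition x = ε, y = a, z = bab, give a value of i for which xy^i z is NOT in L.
i = 2

xy²z = ε · aa · bab = aabab; aabab has odd length 5, so it cannot be written as ww and is not in L.
(Other choices also work, e.g. i = 0, 3; only i = 1 is guaranteed to stay in L since xy¹z = s.)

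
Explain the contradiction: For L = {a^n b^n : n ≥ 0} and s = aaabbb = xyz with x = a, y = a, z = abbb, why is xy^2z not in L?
xy²z = aaaabbb ∉ L

Pumping with i = 2 replaces y = a by y² = aa:
- Original: s = xyz = aaabbb; aaabbb = a^3 b^3 has equal counts (3 = 3), so it is in L
- Pumped: xy²z = a · aa · abbb = aaaabbb
- aaaabbb has 4 a's and 3 b's; 4 ≠ 3, so it is not in L

The pumping lemma would require xy²z ∈ L, so this decomposition yields a contradiction.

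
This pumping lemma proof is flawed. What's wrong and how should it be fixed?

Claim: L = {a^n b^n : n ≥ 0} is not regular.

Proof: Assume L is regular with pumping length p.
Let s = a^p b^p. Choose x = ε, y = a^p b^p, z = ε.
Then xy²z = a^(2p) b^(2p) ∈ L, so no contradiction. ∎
Error: The decomposition violates |xy| ≤ p. With y = a^p b^p, |xy| = |y| = 2p > p. (The proof also miscomputes xy²z, which would be a^p b^p a^p b^p rather than a^(2p) b^(2p), and it wrongly treats one harmless decomposition as settling the matter — the prover does not get to choose the decomposition.)

Correction: The pumping lemma requires |xy| ≤ p, and the argument must handle every decomposition satisfying |xy| ≤ p, |y| ≥ 1. Since s starts with p a's, any such y consists only of a's, say y = a^k with k ≥ 1. Then xy²z = a^(p+k) b^p has unequal numbers of a's and b's, so xy²z ∉ L — the required contradiction.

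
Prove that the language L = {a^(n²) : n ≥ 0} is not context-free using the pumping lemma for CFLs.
Assume for contradiction that L is context-free, and let p ≥ 1 be the pumping length given by the pumping lemma for CFLs.
Choose s = a^(p²). Then s ∈ L and |s| = p² ≥ p.
By the CFL pumping lemma, s = uvxyz for some u, v, x, y, z with |vxy| ≤ p, |vy| ≥ 1, and uv^i xy^i z ∈ L for every i ≥ 0.
All symbols are a's, so only lengths matter: let k = |vy|, with 1 ≤ k ≤ |vxy| ≤ p.

Take i = 2: |uv²xy²z| = p² + k, and p² < p² + k ≤ p² + p < (p + 1)².
So the length lies strictly between consecutive squares and is not a perfect square; uv²xy²z ∉ L.

This contradicts the CFL pumping lemma, which requires uv^i xy^i z ∈ L for all i ≥ 0.
Hence L = {a^(n²) : n ≥ 0} is not context-free. ∎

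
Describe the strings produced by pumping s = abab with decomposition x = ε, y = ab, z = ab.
{xy^i z : i ≥ 0} = {(ab)^(i+1) : i ≥ 0} = {ab, abab, ababab, ...}

With x = ε, y = ab, z = ab: Pumping 'ab' gives strings of alternating a's and b's.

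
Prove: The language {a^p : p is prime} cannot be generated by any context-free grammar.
Assume for contradiction that L is context-free, and let p ≥ 1 be the pumping length given by the pumping lemma for CFLs.
Choose a prime q with q ≥ p and let s = a^q. Then s ∈ L and |s| = q ≥ p.
By the CFL pumping lemma, s = uvxyz for some u, v, x, y, z with |vxy| ≤ p, |vy| ≥ 1, and uv^i xy^i z ∈ L for every i ≥ 0.
All symbols are a's, so only lengths matter: let k = |vy|, with 1 ≤ k ≤ p. Then |uv^i xy^i z| = q + (i − 1)k.

Take i = q + 1: the length is q + qk = q(k + 1).
Both factors satisfy q ≥ 2 and k + 1 ≥ 2, so q(k + 1) is composite and uv^(q+1) xy^(q+1) z ∉ L.

This contradicts the CFL pumping lemma, which requires uv^i xy^i z ∈ L for all i ≥ 0.
Hence L = {a^p : p is prime} is not context-free. ∎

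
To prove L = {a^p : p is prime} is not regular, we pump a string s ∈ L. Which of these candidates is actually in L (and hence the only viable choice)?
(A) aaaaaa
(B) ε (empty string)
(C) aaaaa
(C) aaaaa

The pumping lemma is applied to a string s that lies in L, so first check membership of each option:
- (A) aaaaaa has length 6 = 2 × 3, which is not prime, so it is not in L ✗
- (B) ε has length 0, which is not prime, so it is not in L ✗
- (C) aaaaa has length 5, which is prime, so it is in L ✓

Only (C) aaaaa is in L, so it is the only candidate that could play the role of s.
(In a complete proof one picks s in terms of the pumping length p so that |s| ≥ p is guaranteed; a fixed string like aaaaa illustrates the shape of such an s.)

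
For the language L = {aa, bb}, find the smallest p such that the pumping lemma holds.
p = 3

For a finite language L, the pumping lemma holds vacuously if p > max|s| for s ∈ L.

The longest string in L = {aa, bb} has length 2.
If p = 3, then no string s ∈ L has |s| ≥ p, so the condition is vacuously true.

The minimum pumping length is p = 3.

Why no smaller p works: for any p ≤ 2, the longest string s ∈ L has |s| = 2 ≥ p, so it would
have to be pumpable; but pumping up (i = 2, 3, ...) produces ever longer strings, which cannot all lie in the
finite language L. So the pumping property fails for every p ≤ 2.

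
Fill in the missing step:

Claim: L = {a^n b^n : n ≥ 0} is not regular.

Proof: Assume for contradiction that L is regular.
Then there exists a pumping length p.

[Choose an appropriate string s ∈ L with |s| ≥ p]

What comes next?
s = a^p b^p

This string is in L (has equal a's and b's) and has length 2p ≥ p.
Any decomposition xyz with |xy| ≤ p means y consists only of a's,
so pumping will unbalance the counts.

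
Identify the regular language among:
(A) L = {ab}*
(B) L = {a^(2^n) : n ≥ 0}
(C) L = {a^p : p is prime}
(A) {ab}*

(A) L = {ab}* is regular.

This can be recognized by a finite automaton (DFA/NFA).
Regular expressions like {ab}* define regular languages.

The other choices are not regular:
- {a^p : p is prime}: After pumping, the length becomes composite
- {a^(2^n) : n ≥ 0}: After pumping, length is no longer a power of 2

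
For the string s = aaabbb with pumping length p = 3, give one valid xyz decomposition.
x = '', y = 'aaa', z = 'bbb'

For s = aaabbb and p = 3, one valid decomposition is:
- x = '' (length 0)
- y = 'aaa' (length 3)
- z = 'bbb' (length 3)

Verification:
- xyz = '' + 'aaa' + 'bbb' = aaabbb ✓
- |xy| = 3 ≤ 3 ✓
- |y| = 3 > 0 ✓

All pumping lemma constraints are satisfied.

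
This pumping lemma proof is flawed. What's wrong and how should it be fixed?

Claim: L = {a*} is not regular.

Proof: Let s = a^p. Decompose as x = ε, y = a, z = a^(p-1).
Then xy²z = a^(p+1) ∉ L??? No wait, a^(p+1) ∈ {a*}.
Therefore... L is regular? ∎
Error: The proof attempts to show a*  is not regular, but a* IS regular!

Correction: a* is a regular language (recognized by a simple DFA with one accepting state and self-loop on 'a'). The pumping lemma can only prove non-regularity, not regularity. For regular languages, pumping always works.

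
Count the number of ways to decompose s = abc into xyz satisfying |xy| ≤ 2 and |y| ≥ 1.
3

For s = 'abc' with pumping length p = 2:

Constraints: |xy| ≤ 2, |y| > 0

Valid decompositions (|xy| ≤ p, |y| ≥ 1):
  • x='', y='a', z='bc'
  • x='a', y='b', z='c'
  • x='', y='ab', z='c'

Total count: 3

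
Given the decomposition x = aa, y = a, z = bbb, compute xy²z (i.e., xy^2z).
aaaabbb

Given x = 'aa', y = 'a', z = 'bbb' and i = 2:

xy^2z = x + y·y·...·y (2 times) + z
       = 'aa' + 'a'^2 + 'bbb'
       = 'aa' + 'aa' + 'bbb'
       = 'aaaabbb'

The pumped string is 'aaaabbb' with length 7.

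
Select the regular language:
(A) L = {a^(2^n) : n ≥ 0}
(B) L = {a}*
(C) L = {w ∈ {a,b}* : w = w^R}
(B) {a}*

(B) L = {a}* is regular.

This can be recognized by a finite automaton (DFA/NFA).
Regular expressions like {a}* define regular languages.

The other choices are not regular:
- {w ∈ {a,b}* : w = w^R}: After pumping, the string is no longer symmetric
- {a^(2^n) : n ≥ 0}: After pumping, length is no longer a power of 2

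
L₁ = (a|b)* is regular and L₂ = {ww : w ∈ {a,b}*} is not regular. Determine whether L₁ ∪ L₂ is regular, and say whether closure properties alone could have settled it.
Yes — L₁ ∪ L₂ is regular.

{ww} ⊆ (a|b)*, so L₁ ∪ L₂ = (a|b)*, which is regular.

Note that the bare facts "L₁ regular, L₂ non-regular" do not settle the question by themselves: the closure of regular languages under ∪, ∩, complement and difference applies only when BOTH operands are regular. With a non-regular operand the result can come out regular or non-regular depending on the specific languages, so one has to work out L₁ ∪ L₂ for this particular pair, as above.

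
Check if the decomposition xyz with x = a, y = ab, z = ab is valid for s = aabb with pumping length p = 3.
Violated: xyz = s

The decomposition x = a, y = ab, z = ab for s = aabb with p = 3
violates the constraint: xyz = s

xyz = 'a' + 'ab' + 'ab' = 'aabab' ≠ 'aabb' = s. The decomposition doesn't reconstruct s.

Pumping lemma constraints:
1. xyz = s (decomposition is valid)
2. |xy| ≤ p
3. |y| > 0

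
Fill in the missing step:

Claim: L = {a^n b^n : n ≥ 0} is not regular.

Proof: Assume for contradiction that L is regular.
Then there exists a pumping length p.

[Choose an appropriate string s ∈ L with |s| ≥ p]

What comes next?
s = a^p b^p

This string is in L (has equal a's and b's) and has length 2p ≥ p.
Any decomposition xyz with |xy| ≤ p means y consists only of a's,
so pumping will unbalance the counts.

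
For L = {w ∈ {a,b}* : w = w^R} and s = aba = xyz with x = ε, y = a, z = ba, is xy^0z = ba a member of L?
No

xy⁰z = ε · ε · ba = ba.
ba reversed is ab ≠ ba, so it is not a palindrome and is not in L.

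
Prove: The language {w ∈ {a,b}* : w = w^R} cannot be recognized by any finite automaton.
Assume for contradiction that L is regular, and let p ≥ 1 be the pumping length given by the pumping lemma.
Choose s = a^p b a^p. Then s ∈ L (it reads the same in both directions) and |s| = 2p + 1 ≥ p.
By the pumping lemma, s = xyz for some x, y, z with |xy| ≤ p, |y| ≥ 1, and xy^i z ∈ L for every i ≥ 0.
Since |xy| ≤ p and the first p symbols of s are all a's, y = a^k for some k with 1 ≤ k ≤ p.

Take i = 0: xy⁰z = a^(p − k) b a^p.
Its reversal is a^p b a^(p − k). These differ because the block of a's before the unique b has length p − k in one and p in the other, and p − k ≠ p since k ≥ 1. So xy⁰z is not a palindrome, i.e. xy⁰z ∉ L.

This contradicts the pumping lemma, which requires xy^i z ∈ L for all i ≥ 0.
Hence L = {w ∈ {a,b}* : w = w^R} is not regular. ∎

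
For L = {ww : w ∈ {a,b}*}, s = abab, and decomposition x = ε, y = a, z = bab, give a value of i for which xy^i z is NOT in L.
i = 0

xy⁰z = ε · ε · bab = bab; bab has odd length 3, so it cannot be written as ww and is not in L.
(Other choices also work, e.g. i = 2, 3; only i = 1 is guaranteed to stay in L since xy¹z = s.)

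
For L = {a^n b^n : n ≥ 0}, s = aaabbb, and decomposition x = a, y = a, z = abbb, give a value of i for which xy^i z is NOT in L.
i = 3

xy³z = a · aaa · abbb = aaaaabbb; aaaaabbb has 5 a's and 3 b's; 5 ≠ 3, so it is not in L.
(Other choices also work, e.g. i = 0, 2; only i = 1 is guaranteed to stay in L since xy¹z = s.)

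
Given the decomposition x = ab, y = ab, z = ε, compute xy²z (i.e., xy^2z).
ababab

Given x = 'ab', y = 'ab', z = '' and i = 2:

xy^2z = x + y·y·...·y (2 times) + z
       = 'ab' + 'ab'^2 + ''
       = 'ab' + 'abab' + ''
       = 'ababab'

The pumped string is 'ababab' with length 6.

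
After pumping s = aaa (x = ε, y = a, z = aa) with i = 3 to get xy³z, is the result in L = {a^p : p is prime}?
Yes

xy³z = ε · aaa · aa = aaaaa.
aaaaa has length 5, which is prime, so it is in L.
(A single pumped string landing in L is not a contradiction by itself; a non-regularity proof needs some i for which xy^i z ∉ L, for every admissible decomposition.)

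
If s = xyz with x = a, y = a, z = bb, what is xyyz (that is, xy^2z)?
aaabb

Given x = 'a', y = 'a', z = 'bb' and i = 2:

xy^2z = x + y·y·...·y (2 times) + z
       = 'a' + 'a'^2 + 'bb'
       = 'a' + 'aa' + 'bb'
       = 'aaabb'

The pumped string is 'aaabb' with length 5.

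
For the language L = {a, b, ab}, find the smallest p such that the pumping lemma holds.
p = 3

For a finite language L, the pumping lemma holds vacuously if p > max|s| for s ∈ L.

The longest string in L = {a, b, ab} has length 2.
If p = 3, then no string s ∈ L has |s| ≥ p, so the condition is vacuously true.

The minimum pumping length is p = 3.

Why no smaller p works: for any p ≤ 2, the longest string s ∈ L has |s| = 2 ≥ p, so it would
have to be pumpable; but pumping up (i = 2, 3, ...) produces ever longer strings, which cannot all lie in the
finite language L. So the pumping property fails for every p ≤ 2.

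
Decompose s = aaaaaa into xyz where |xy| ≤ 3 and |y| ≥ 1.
x = 'a', y = 'a', z = 'aaaa'

For s = aaaaaa and p = 3, one valid decomposition is:
- x = 'a' (length 1)
- y = 'a' (length 1)
- z = 'aaaa' (length 4)

Verification:
- xyz = 'a' + 'a' + 'aaaa' = aaaaaa ✓
- |xy| = 2 ≤ 3 ✓
- |y| = 1 > 0 ✓

All pumping lemma constraints are satisfied.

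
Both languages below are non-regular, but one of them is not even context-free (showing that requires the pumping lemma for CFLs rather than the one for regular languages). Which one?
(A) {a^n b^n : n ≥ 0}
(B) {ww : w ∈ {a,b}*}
(B) {ww : w ∈ {a,b}*}

(B) {ww : w ∈ {a,b}*} requires the CFL pumping lemma.

- {a^n b^n : n ≥ 0} is context-free (but not regular)
  • Can be shown non-regular with the regular pumping lemma
  • After pumping, the number of a's and b's become unequal

- {ww : w ∈ {a,b}*} is NOT context-free
  • Requires the CFL pumping lemma to prove
  • Cannot verify equality of two arbitrary substrings

The CFL pumping lemma is "stronger" in that it can prove non-membership
in the larger class of context-free languages.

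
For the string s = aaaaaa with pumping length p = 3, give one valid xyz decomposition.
x = 'a', y = 'aa', z = 'aaa'

For s = aaaaaa and p = 3, one valid decomposition is:
- x = 'a' (length 1)
- y = 'aa' (length 2)
- z = 'aaa' (length 3)

Verification:
- xyz = 'a' + 'aa' + 'aaa' = aaaaaa ✓
- |xy| = 3 ≤ 3 ✓
- |y| = 2 > 0 ✓

All pumping lemma constraints are satisfied.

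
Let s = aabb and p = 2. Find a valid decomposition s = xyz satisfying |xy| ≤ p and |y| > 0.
x = '', y = 'aa', z = 'bb'

For s = aabb and p = 2, one valid decomposition is:
- x = '' (length 0)
- y = 'aa' (length 2)
- z = 'bb' (length 2)

Verification:
- xyz = '' + 'aa' + 'bb' = aabb ✓
- |xy| = 2 ≤ 2 ✓
- |y| = 2 > 0 ✓

All pumping lemma constraints are satisfied.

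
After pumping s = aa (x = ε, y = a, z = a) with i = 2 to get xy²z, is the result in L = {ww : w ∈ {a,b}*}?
No

xy²z = ε · aa · a = aaa.
aaa has odd length 3, so it cannot be written as ww and is not in L.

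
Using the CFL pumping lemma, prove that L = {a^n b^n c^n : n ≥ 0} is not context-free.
Assume for contradiction that L is context-free, and let p ≥ 1 be the pumping length given by the pumping lemma for CFLs.
Choose s = a^p b^p c^p. Then s ∈ L and |s| = 3p ≥ p.
By the CFL pumping lemma, s = uvxyz for some u, v, x, y, z with |vxy| ≤ p, |vy| ≥ 1, and uv^i xy^i z ∈ L for every i ≥ 0.

Because |vxy| ≤ p, the window vxy cannot contain both an a and a c: any substring of s containing both must include the entire block b^p plus at least one a and one c, so it has length ≥ p + 2 > p.
Hence at least one of the letters a, c does not occur in vy at all.

Take i = 0: the string uxz is obtained from s by deleting |vy| ≥ 1 symbols, so |uxz| = 3p − |vy| < 3p.
But the letter (a or c) that does not occur in vy still occurs exactly p times in uxz. Every string of L with exactly p copies of some letter is a^p b^p c^p, of length 3p. Since |uxz| < 3p, uxz ∉ L.

This contradicts the CFL pumping lemma, which requires uv^i xy^i z ∈ L for all i ≥ 0.
Hence L = {a^n b^n c^n : n ≥ 0} is not context-free. ∎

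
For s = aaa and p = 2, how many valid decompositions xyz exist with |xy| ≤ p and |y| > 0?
3

For s = 'aaa' with pumping length p = 2:

Constraints: |xy| ≤ 2, |y| > 0

Valid decompositions (|xy| ≤ p, |y| ≥ 1):
  • x='', y='a', z='aa'
  • x='a', y='a', z='a'
  • x='', y='aa', z='a'

Total count: 3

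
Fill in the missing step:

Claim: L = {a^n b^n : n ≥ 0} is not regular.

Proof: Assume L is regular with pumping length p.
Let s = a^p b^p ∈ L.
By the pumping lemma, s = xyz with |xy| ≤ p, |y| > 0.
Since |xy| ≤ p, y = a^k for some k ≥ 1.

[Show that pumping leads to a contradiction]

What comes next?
Consider xy²z = a^(p+k) b^p.

Since k ≥ 1, we have p + k > p.
So xy²z has more a's than b's: (p+k) a's vs p b's.
This means xy²z ∉ L because a^n b^n requires equal counts.

This contradicts the pumping lemma which states xy²z ∈ L.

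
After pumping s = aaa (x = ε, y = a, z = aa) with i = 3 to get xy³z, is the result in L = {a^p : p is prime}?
Yes

xy³z = ε · aaa · aa = aaaaa.
aaaaa has length 5, which is prime, so it is in L.
(A single pumped string landing in L is not a contradiction by itself; a non-regularity proof needs some i for which xy^i z ∉ L, for every admissible decomposition.)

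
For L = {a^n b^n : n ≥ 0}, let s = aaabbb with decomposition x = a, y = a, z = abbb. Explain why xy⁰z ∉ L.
xy⁰z = aabbb ∉ L

Pumping with i = 0 replaces y = a by y⁰ = ε:
- Original: s = xyz = aaabbb; aaabbb = a^3 b^3 has equal counts (3 = 3), so it is in L
- Pumped: xy⁰z = a · ε · abbb = aabbb
- aabbb has 2 a's and 3 b's; 2 ≠ 3, so it is not in L

The pumping lemma would require xy⁰z ∈ L, so this decomposition yields a contradiction.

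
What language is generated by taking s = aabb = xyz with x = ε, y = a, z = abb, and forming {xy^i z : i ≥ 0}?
{xy^i z : i ≥ 0} = {a^(i+1) b^2 : i ≥ 0} = {abb, aabb, aaabb, ...}

With x = ε, y = a, z = abb: Starting with aabb and pumping the first 'a' (z = abb keeps the second 'a'), we get strings with i+1 a's followed by 2 b's for i = 0, 1, 2, ...; note bb is not produced because z always contributes one a.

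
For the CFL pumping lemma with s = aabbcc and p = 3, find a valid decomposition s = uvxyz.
u='aa', v='b', x='b', y='c', z='c'

For s = aabbcc with pumping length p = 3:

One valid decomposition:
- u = 'aa'
- v = 'b'
- x = 'b'
- y = 'c'
- z = 'c'

Verification:
- uvxyz = 'aa' + 'b' + 'b' + 'c' + 'c' = aabbcc ✓
- |vxy| = |'bbc'| = 3 ≤ 3 ✓
- |vy| = |'bc'| = 2 > 0 ✓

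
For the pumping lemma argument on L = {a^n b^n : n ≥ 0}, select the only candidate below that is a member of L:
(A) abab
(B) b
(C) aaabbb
(C) aaabbb

The pumping lemma is applied to a string s that lies in L, so first check membership of each option:
- (A) abab has an a after a b, so it is not of the form a^n b^n and is not in L ✗
- (B) b has 0 a's and 1 b's; 0 ≠ 1, so it is not in L ✗
- (C) aaabbb = a^3 b^3 has equal counts (3 = 3), so it is in L ✓

Only (C) aaabbb is in L, so it is the only candidate that could play the role of s.
(In a complete proof one picks s in terms of the pumping length p so that |s| ≥ p is guaranteed; a fixed string like aaabbb illustrates the shape of such an s.)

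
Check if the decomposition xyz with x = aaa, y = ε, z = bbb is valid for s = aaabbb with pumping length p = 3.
Violated: |y| > 0

The decomposition x = aaa, y = ε, z = bbb for s = aaabbb with p = 3
violates the constraint: |y| > 0

|y| = 0, but the pumping lemma requires |y| > 0 (y must be non-empty).

Pumping lemma constraints:
1. xyz = s (decomposition is valid)
2. |xy| ≤ p
3. |y| > 0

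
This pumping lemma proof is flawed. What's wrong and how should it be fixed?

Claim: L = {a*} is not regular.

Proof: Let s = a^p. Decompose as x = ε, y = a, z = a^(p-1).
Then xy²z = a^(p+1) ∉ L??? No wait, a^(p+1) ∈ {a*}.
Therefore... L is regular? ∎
Error: The proof attempts to show a*  is not regular, but a* IS regular!

Correction: a* is a regular language (recognized by a simple DFA with one accepting state and self-loop on 'a'). The pumping lemma can only prove non-regularity, not regularity. For regular languages, pumping always works.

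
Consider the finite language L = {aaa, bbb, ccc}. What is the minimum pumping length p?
p = 4

For a finite language L, the pumping lemma holds vacuously if p > max|s| for s ∈ L.

The longest string in L = {aaa, bbb, ccc} has length 3.
If p = 4, then no string s ∈ L has |s| ≥ p, so the condition is vacuously true.

The minimum pumping length is p = 4.

Why no smaller p works: for any p ≤ 3, the longest string s ∈ L has |s| = 3 ≥ p, so it would
have to be pumpable; but pumping up (i = 2, 3, ...) produces ever longer strings, which cannot all lie in the
finite language L. So the pumping property fails for every p ≤ 3.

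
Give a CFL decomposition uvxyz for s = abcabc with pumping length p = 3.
u='ab', v='c', x='a', y='b', z='c'

For s = abcabc with pumping length p = 3:

One valid decomposition:
- u = 'ab'
- v = 'c'
- x = 'a'
- y = 'b'
- z = 'c'

Verification:
- uvxyz = 'ab' + 'c' + 'a' + 'b' + 'c' = abcabc ✓
- |vxy| = |'cab'| = 3 ≤ 3 ✓
- |vy| = |'cb'| = 2 > 0 ✓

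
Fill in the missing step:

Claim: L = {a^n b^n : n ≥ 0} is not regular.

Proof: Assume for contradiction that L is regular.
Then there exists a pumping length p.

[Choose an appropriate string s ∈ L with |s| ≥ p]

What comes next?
s = a^p b^p

This string is in L (has equal a's and b's) and has length 2p ≥ p.
Any decomposition xyz with |xy| ≤ p means y consists only of a's,
so pumping will unbalance the counts.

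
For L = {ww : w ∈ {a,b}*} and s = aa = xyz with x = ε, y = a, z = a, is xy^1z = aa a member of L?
Yes

xy¹z = ε · a · a = aa.
aa splits into halves a · a, which are equal, so it is in L (w = a).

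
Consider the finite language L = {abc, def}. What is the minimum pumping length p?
p = 4

For a finite language L, the pumping lemma holds vacuously if p > max|s| for s ∈ L.

The longest string in L = {abc, def} has length 3.
If p = 4, then no string s ∈ L has |s| ≥ p, so the condition is vacuously true.

The minimum pumping length is p = 4.

Why no smaller p works: for any p ≤ 3, the longest string s ∈ L has |s| = 3 ≥ p, so it would
have to be pumpable; but pumping up (i = 2, 3, ...) produces ever longer strings, which cannot all lie in the
finite language L. So the pumping property fails for every p ≤ 3.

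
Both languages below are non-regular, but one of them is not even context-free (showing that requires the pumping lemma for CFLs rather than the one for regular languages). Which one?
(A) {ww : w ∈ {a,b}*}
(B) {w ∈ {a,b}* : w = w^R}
(A) {ww : w ∈ {a,b}*}

(A) {ww : w ∈ {a,b}*} requires the CFL pumping lemma.

- {w ∈ {a,b}* : w = w^R} is context-free (but not regular)
  • Can be shown non-regular with the regular pumping lemma
  • After pumping, the string is no longer symmetric

- {ww : w ∈ {a,b}*} is NOT context-free
  • Requires the CFL pumping lemma to prove
  • Even a PDA cannot compare two arbitrary halves symbol by symbol; CFL pumping on a^p b^p a^p b^p fails

The CFL pumping lemma is "stronger" in that it can prove non-membership
in the larger class of context-free languages.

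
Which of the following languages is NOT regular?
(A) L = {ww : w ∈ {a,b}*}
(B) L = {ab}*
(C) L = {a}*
(A) {ww : w ∈ {a,b}*}

(A) L = {ww : w ∈ {a,b}*} is NOT regular.

The pumping lemma can be used to prove this:
After pumping, the two halves no longer match

The other languages are regular because they can be recognized by finite automata.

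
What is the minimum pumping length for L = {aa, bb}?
p = 3

For a finite language L, the pumping lemma holds vacuously if p > max|s| for s ∈ L.

The longest string in L = {aa, bb} has length 2.
If p = 3, then no string s ∈ L has |s| ≥ p, so the condition is vacuously true.

The minimum pumping length is p = 3.

Why no smaller p works: for any p ≤ 2, the longest string s ∈ L has |s| = 2 ≥ p, so it would
have to be pumpable; but pumping up (i = 2, 3, ...) produces ever longer strings, which cannot all lie in the
finite language L. So the pumping property fails for every p ≤ 2.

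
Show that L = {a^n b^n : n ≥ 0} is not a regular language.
Assume for contradiction that L is regular, and let p ≥ 1 be the pumping length given by the pumping lemma.
Choose s = a^p b^p. Then s ∈ L and |s| = 2p ≥ p.
By the pumping lemma, s = xyz for some x, y, z with |xy| ≤ p, |y| ≥ 1, and xy^i z ∈ L for every i ≥ 0.
Since |xy| ≤ p and the first p symbols of s are all a's, we must have y = a^k for some k with 1 ≤ k ≤ p.

Take i = 2: xy²z = a^(p + k) b^p.
This string has p + k a's but p b's, and p + k > p because k ≥ 1. So xy²z ∉ L.

This contradicts the pumping lemma, which requires xy^i z ∈ L for all i ≥ 0.
Hence L = {a^n b^n : n ≥ 0} is not regular. ∎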